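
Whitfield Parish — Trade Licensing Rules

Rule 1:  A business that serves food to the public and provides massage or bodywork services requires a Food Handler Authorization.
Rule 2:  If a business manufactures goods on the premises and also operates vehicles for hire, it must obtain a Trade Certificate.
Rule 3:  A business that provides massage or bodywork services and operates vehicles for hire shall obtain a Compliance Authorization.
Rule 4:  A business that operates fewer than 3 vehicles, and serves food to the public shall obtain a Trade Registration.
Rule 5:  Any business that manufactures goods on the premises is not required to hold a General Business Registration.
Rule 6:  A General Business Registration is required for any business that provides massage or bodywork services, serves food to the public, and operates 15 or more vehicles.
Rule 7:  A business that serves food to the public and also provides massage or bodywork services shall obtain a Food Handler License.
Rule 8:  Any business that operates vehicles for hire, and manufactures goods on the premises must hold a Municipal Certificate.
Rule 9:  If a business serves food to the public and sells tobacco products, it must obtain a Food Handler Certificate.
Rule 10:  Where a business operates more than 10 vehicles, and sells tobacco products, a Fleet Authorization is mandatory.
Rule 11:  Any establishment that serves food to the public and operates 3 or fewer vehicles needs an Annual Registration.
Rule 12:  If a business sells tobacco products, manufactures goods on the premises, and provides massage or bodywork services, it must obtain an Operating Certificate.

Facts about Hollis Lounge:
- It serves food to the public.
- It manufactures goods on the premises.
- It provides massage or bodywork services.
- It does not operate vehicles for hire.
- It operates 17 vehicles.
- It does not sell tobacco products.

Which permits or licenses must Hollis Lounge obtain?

Food Handler Authorization, Food Handler License

Rule 1: serves food to the public; provides massage or bodywork services → Food Handler Authorization required.
Rule 2: manufactures goods on the premises; does not operate vehicles for hire → Trade Certificate not required.
Rule 3: provides massage or bodywork services; does not operate vehicles for hire → Compliance Authorization not required.
Rule 4: vehicles 17 ≥ 3; serves food to the public → Trade Registration not required.
Rule 5: manufactures goods on the premises → exempt from General Business Registration.
Rule 6: provides massage or bodywork services; serves food to the public; vehicles 17 ≥ 15 → General Business Registration required.
Rule 7: serves food to the public; provides massage or bodywork services → Food Handler License required.
Rule 8: does not operate vehicles for hire; manufactures goods on the premises → Municipal Certificate not required.
Rule 9: serves food to the public; does not sell tobacco products → Food Handler Certificate not required.
Rule 10: vehicles 17 > 10; does not sell tobacco products → Fleet Authorization not required.
Rule 11: serves food to the public; vehicles 17 > 3 → Annual Registration not required.
Rule 12: does not sell tobacco products; manufactures goods on the premises; provides massage or bodywork services → Operating Certificate not required.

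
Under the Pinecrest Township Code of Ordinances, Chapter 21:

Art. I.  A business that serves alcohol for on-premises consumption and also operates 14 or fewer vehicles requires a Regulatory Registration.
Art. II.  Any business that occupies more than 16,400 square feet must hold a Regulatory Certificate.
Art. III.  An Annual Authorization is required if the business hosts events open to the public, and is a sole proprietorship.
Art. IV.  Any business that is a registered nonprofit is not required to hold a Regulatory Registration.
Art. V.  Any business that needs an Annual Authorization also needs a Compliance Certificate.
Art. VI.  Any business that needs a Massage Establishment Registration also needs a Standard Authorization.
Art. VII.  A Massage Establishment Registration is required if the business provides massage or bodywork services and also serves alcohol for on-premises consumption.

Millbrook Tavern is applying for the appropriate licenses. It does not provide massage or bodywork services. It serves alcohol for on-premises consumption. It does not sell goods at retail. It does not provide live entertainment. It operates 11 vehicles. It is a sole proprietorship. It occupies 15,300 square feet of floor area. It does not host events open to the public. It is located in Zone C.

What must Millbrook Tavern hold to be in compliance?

Art. I. serves alcohol for on-premises consumption; vehicles 11 ≤ 14 → Regulatory Registration required.
Art. II. floor area 15,300 square feet ≤ 16,400 square feet → Regulatory Certificate not required.
Art. III. does not host events open to the public; is a sole proprietorship → Annual Authorization not required.
Art. IV. is a sole proprietorship (not: is a registered nonprofit) → Regulatory Registration exemption does not apply.
Art. V. Annual Authorization is not required → no effect.
Art. VI. Massage Establishment Registration is not required → no effect.
Art. VII. does not provide massage or bodywork services; serves alcohol for on-premises consumption → Massage Establishment Registration not required.

Regulatory Registration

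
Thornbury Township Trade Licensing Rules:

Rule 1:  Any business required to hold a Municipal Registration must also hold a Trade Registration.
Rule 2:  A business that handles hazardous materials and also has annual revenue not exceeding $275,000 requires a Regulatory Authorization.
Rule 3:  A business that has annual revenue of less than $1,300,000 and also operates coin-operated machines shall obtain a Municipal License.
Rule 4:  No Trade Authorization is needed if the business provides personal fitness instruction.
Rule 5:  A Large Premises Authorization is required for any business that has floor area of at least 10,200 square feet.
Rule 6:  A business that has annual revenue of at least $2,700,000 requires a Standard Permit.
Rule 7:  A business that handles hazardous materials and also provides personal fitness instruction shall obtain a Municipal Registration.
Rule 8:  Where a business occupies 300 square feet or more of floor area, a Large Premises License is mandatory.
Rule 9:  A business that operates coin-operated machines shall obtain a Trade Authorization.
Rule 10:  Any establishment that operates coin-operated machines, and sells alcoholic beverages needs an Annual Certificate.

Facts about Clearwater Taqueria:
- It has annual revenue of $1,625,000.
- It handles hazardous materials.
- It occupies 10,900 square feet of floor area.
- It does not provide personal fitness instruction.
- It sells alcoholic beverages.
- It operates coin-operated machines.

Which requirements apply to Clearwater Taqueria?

Annual Certificate, Large Premises Authorization, Large Premises License, Trade Authorization

Rule 1: Municipal Registration is not required → no effect.
Rule 2: handles hazardous materials; revenue $1,625,000 > $275,000 → Regulatory Authorization not required.
Rule 3: revenue $1,625,000 ≥ $1,300,000; operates coin-operated machines → Municipal License not required.
Rule 4: does not provide personal fitness instruction → Trade Authorization exemption does not apply.
Rule 5: floor area 10,900 square feet ≥ 10,200 square feet → Large Premises Authorization required.
Rule 6: revenue $1,625,000 < $2,700,000 → Standard Permit not required.
Rule 7: handles hazardous materials; does not provide personal fitness instruction → Municipal Registration not required.
Rule 8: floor area 10,900 square feet ≥ 300 square feet → Large Premises License required.
Rule 9: operates coin-operated machines → Trade Authorization required.
Rule 10: operates coin-operated machines; sells alcoholic beverages → Annual Certificate required.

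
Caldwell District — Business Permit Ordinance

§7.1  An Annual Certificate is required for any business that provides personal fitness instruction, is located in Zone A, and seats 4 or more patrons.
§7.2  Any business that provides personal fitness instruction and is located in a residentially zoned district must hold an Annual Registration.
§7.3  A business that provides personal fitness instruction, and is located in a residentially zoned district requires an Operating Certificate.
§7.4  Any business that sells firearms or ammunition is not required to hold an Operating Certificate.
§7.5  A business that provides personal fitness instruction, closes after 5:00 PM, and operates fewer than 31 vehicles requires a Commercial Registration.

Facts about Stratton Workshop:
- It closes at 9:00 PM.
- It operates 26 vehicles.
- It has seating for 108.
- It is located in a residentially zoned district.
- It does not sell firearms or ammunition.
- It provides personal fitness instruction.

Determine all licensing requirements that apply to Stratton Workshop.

Annual Registration, Commercial Registration, Operating Certificate

§7.1 provides personal fitness instruction; is located in a residentially zoned district (not: is located in Zone A); seating 108 ≥ 4 → Annual Certificate not required.
§7.2 provides personal fitness instruction; is located in a residentially zoned district → Annual Registration required.
§7.3 provides personal fitness instruction; is located in a residentially zoned district → Operating Certificate required.
§7.4 does not sell firearms or ammunition → Operating Certificate exemption does not apply.
§7.5 provides personal fitness instruction; closes 9:00 PM, after 5:00 PM; vehicles 26 < 31 → Commercial Registration required.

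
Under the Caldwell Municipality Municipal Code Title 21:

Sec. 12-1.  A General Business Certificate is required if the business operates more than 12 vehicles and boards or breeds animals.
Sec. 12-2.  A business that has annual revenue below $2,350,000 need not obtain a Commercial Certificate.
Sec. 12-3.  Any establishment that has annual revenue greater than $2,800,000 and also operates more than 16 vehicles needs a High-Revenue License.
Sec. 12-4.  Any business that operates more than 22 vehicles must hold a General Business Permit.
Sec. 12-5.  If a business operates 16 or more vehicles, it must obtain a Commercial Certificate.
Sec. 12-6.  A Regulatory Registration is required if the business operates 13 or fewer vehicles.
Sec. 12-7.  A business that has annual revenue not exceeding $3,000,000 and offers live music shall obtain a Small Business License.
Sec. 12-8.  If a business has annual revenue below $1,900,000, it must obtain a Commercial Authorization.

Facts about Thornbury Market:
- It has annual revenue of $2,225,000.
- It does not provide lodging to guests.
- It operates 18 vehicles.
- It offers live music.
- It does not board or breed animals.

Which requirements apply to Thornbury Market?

Small Business License

Sec. 12-1. vehicles 18 > 12; does not board or breed animals → General Business Certificate not required.
Sec. 12-2. revenue $2,225,000 < $2,350,000 → exempt from Commercial Certificate.
Sec. 12-3. revenue $2,225,000 ≤ $2,800,000; vehicles 18 > 16 → High-Revenue License not required.
Sec. 12-4. vehicles 18 ≤ 22 → General Business Permit not required.
Sec. 12-5. vehicles 18 ≥ 16 → Commercial Certificate required.
Sec. 12-6. vehicles 18 > 13 → Regulatory Registration not required.
Sec. 12-7. revenue $2,225,000 ≤ $3,000,000; offers live music → Small Business License required.
Sec. 12-8. revenue $2,225,000 ≥ $1,900,000 → Commercial Authorization not required.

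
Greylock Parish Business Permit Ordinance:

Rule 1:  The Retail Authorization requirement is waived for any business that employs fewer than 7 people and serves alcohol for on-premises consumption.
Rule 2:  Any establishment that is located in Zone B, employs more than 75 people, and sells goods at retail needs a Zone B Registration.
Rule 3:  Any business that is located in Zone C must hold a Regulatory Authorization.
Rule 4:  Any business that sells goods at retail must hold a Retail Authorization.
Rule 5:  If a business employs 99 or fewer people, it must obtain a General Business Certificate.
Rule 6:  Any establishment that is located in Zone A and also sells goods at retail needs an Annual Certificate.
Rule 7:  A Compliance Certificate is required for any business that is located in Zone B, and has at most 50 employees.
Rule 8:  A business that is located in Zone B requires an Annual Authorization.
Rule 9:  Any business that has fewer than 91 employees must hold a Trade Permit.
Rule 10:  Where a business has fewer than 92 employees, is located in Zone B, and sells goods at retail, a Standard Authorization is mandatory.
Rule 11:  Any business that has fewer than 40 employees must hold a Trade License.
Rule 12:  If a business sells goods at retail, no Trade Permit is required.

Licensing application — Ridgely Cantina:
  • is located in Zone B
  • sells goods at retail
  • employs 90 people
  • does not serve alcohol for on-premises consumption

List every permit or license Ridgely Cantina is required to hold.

Rule 1: employees 90 ≥ 7; does not serve alcohol for on-premises consumption → Retail Authorization exemption does not apply.
Rule 2: is located in Zone B; employees 90 > 75; sells goods at retail → Zone B Registration required.
Rule 3: is located in Zone B (not: is located in Zone C) → Regulatory Authorization not required.
Rule 4: sells goods at retail → Retail Authorization required.
Rule 5: employees 90 ≤ 99 → General Business Certificate required.
Rule 6: is located in Zone B (not: is located in Zone A); sells goods at retail → Annual Certificate not required.
Rule 7: is located in Zone B; employees 90 > 50 → Compliance Certificate not required.
Rule 8: is located in Zone B → Annual Authorization required.
Rule 9: employees 90 < 91 → Trade Permit required.
Rule 10: employees 90 < 92; is located in Zone B; sells goods at retail → Standard Authorization required.
Rule 11: employees 90 ≥ 40 → Trade License not required.
Rule 12: sells goods at retail → exempt from Trade Permit.

Annual Authorization, General Business Certificate, Retail Authorization, Standard Authorization, Zone B Registration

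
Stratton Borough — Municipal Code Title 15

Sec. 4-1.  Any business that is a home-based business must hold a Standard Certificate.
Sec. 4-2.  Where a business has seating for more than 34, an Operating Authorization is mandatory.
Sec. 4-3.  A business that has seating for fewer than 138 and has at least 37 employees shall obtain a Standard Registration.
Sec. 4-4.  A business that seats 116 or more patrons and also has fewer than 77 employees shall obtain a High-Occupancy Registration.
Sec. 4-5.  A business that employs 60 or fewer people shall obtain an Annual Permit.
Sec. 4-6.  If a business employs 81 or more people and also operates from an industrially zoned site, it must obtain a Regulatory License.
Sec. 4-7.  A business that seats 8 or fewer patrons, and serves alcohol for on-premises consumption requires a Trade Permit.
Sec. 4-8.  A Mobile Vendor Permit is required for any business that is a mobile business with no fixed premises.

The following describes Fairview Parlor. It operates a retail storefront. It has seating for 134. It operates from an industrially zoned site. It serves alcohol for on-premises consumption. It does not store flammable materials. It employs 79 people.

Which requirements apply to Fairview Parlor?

Sec. 4-1. operates from an industrially zoned site (not: is a home-based business) → Standard Certificate not required.
Sec. 4-2. seating 134 > 34 → Operating Authorization required.
Sec. 4-3. seating 134 < 138; employees 79 ≥ 37 → Standard Registration required.
Sec. 4-4. seating 134 ≥ 116; employees 79 ≥ 77 → High-Occupancy Registration not required.
Sec. 4-5. employees 79 > 60 → Annual Permit not required.
Sec. 4-6. employees 79 < 81; operates from an industrially zoned site → Regulatory License not required.
Sec. 4-7. seating 134 > 8; serves alcohol for on-premises consumption → Trade Permit not required.
Sec. 4-8. operates from an industrially zoned site (not: is a mobile business with no fixed premises) → Mobile Vendor Permit not required.

Operating Authorization, Standard Registration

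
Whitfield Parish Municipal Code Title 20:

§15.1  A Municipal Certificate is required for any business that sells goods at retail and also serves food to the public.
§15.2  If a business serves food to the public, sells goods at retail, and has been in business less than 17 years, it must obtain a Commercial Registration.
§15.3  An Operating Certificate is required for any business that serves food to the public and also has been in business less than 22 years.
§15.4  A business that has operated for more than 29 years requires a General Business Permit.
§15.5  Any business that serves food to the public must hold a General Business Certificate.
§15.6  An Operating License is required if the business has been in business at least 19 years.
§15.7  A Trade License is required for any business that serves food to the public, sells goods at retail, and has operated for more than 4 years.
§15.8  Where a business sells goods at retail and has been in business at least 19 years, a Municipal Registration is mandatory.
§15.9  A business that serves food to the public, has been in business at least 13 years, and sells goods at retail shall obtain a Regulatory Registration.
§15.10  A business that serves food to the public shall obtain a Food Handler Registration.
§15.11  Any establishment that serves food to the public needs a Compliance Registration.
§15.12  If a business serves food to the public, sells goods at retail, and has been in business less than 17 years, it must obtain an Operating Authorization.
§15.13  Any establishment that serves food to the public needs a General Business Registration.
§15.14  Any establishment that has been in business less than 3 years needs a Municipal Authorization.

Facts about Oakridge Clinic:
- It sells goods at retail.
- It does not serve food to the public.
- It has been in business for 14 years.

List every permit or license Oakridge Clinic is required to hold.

§15.1 sells goods at retail; does not serve food to the public → Municipal Certificate not required.
§15.2 does not serve food to the public; sells goods at retail; years in business 14 < 17 → Commercial Registration not required.
§15.3 does not serve food to the public; years in business 14 < 22 → Operating Certificate not required.
§15.4 years in business 14 ≤ 29 → General Business Permit not required.
§15.5 does not serve food to the public → General Business Certificate not required.
§15.6 years in business 14 < 19 → Operating License not required.
§15.7 does not serve food to the public; sells goods at retail; years in business 14 > 4 → Trade License not required.
§15.8 sells goods at retail; years in business 14 < 19 → Municipal Registration not required.
§15.9 does not serve food to the public; years in business 14 ≥ 13; sells goods at retail → Regulatory Registration not required.
§15.10 does not serve food to the public → Food Handler Registration not required.
§15.11 does not serve food to the public → Compliance Registration not required.
§15.12 does not serve food to the public; sells goods at retail; years in business 14 < 17 → Operating Authorization not required.
§15.13 does not serve food to the public → General Business Registration not required.
§15.14 years in business 14 ≥ 3 → Municipal Authorization not required.

None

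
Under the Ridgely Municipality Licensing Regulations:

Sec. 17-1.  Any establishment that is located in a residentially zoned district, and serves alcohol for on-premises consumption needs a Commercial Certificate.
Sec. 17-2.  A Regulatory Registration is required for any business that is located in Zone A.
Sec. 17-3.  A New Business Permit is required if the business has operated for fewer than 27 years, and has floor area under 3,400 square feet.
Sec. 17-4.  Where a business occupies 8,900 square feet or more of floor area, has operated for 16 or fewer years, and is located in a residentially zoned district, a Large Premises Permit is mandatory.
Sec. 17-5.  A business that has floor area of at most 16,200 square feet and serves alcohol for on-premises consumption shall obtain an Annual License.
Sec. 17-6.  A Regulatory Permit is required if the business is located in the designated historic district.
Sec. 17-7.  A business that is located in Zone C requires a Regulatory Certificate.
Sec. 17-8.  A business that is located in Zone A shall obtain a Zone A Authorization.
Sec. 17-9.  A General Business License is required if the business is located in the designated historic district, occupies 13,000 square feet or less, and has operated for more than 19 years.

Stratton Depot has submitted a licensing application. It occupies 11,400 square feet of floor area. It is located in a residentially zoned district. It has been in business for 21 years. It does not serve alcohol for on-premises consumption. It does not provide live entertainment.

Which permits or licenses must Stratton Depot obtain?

Sec. 17-1. is located in a residentially zoned district; does not serve alcohol for on-premises consumption → Commercial Certificate not required.
Sec. 17-2. is located in a residentially zoned district (not: is located in Zone A) → Regulatory Registration not required.
Sec. 17-3. years in business 21 < 27; floor area 11,400 square feet ≥ 3,400 square feet → New Business Permit not required.
Sec. 17-4. floor area 11,400 square feet ≥ 8,900 square feet; years in business 21 > 16; is located in a residentially zoned district → Large Premises Permit not required.
Sec. 17-5. floor area 11,400 square feet ≤ 16,200 square feet; does not serve alcohol for on-premises consumption → Annual License not required.
Sec. 17-6. is located in a residentially zoned district (not: is located in the designated historic district) → Regulatory Permit not required.
Sec. 17-7. is located in a residentially zoned district (not: is located in Zone C) → Regulatory Certificate not required.
Sec. 17-8. is located in a residentially zoned district (not: is located in Zone A) → Zone A Authorization not required.
Sec. 17-9. is located in a residentially zoned district (not: is located in the designated historic district); floor area 11,400 square feet ≤ 13,000 square feet; years in business 21 > 19 → General Business License not required.

None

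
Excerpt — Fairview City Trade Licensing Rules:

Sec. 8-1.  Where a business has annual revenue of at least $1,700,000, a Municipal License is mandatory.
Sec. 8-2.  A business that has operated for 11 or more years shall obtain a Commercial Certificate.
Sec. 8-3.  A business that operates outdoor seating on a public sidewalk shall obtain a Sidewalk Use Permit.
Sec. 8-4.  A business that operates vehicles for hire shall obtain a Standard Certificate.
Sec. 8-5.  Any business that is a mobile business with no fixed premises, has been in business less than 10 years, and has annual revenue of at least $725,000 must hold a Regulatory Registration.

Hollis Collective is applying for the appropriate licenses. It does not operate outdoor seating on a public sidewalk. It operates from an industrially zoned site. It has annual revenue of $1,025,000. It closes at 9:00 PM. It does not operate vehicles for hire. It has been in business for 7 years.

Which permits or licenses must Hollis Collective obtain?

None

Sec. 8-1. revenue $1,025,000 < $1,700,000 → Municipal License not required.
Sec. 8-2. years in business 7 < 11 → Commercial Certificate not required.
Sec. 8-3. does not operate outdoor seating on a public sidewalk → Sidewalk Use Permit not required.
Sec. 8-4. does not operate vehicles for hire → Standard Certificate not required.
Sec. 8-5. operates from an industrially zoned site (not: is a mobile business with no fixed premises); years in business 7 < 10; revenue $1,025,000 ≥ $725,000 → Regulatory Registration not required.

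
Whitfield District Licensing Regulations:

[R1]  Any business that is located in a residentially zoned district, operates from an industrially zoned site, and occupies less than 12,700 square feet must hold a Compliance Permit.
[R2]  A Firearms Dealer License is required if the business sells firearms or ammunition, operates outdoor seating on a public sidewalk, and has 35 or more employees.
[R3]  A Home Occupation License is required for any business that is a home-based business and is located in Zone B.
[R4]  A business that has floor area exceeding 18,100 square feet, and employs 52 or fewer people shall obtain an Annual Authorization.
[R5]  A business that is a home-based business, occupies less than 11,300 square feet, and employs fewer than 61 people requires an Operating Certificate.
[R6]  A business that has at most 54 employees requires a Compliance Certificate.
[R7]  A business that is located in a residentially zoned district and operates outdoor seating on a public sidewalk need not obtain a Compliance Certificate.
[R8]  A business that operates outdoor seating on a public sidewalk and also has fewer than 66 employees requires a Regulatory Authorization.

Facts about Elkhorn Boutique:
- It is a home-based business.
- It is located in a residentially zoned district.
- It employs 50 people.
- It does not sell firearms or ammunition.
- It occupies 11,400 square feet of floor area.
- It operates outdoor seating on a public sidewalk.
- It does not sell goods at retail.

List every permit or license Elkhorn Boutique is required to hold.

Regulatory Authorization

[R1] is located in a residentially zoned district; is a home-based business (not: operates from an industrially zoned site); floor area 11,400 square feet < 12,700 square feet → Compliance Permit not required.
[R2] does not sell firearms or ammunition; operates outdoor seating on a public sidewalk; employees 50 ≥ 35 → Firearms Dealer License not required.
[R3] is a home-based business; is located in a residentially zoned district (not: is located in Zone B) → Home Occupation License not required.
[R4] floor area 11,400 square feet ≤ 18,100 square feet; employees 50 ≤ 52 → Annual Authorization not required.
[R5] is a home-based business; floor area 11,400 square feet ≥ 11,300 square feet; employees 50 < 61 → Operating Certificate not required.
[R6] employees 50 ≤ 54 → Compliance Certificate required.
[R7] is located in a residentially zoned district; operates outdoor seating on a public sidewalk → exempt from Compliance Certificate.
[R8] operates outdoor seating on a public sidewalk; employees 50 < 66 → Regulatory Authorization required.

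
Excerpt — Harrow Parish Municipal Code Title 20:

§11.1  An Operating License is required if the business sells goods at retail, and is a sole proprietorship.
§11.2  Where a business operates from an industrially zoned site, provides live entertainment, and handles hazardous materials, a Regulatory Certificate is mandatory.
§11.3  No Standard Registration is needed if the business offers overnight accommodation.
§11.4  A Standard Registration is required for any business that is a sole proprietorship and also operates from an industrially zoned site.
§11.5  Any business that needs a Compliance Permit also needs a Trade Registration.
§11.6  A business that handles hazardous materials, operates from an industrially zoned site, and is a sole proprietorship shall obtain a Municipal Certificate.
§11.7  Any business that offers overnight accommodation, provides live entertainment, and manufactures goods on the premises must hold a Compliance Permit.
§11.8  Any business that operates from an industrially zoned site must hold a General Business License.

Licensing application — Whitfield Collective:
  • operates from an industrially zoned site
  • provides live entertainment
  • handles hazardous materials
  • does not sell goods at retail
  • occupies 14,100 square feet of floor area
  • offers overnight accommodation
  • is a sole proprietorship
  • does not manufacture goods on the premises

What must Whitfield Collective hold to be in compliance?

§11.1 does not sell goods at retail; is a sole proprietorship → Operating License not required.
§11.2 operates from an industrially zoned site; provides live entertainment; handles hazardous materials → Regulatory Certificate required.
§11.3 offers overnight accommodation → exempt from Standard Registration.
§11.4 is a sole proprietorship; operates from an industrially zoned site → Standard Registration required.
§11.5 Compliance Permit is not required → no effect.
§11.6 handles hazardous materials; operates from an industrially zoned site; is a sole proprietorship → Municipal Certificate required.
§11.7 offers overnight accommodation; provides live entertainment; does not manufacture goods on the premises → Compliance Permit not required.
§11.8 operates from an industrially zoned site → General Business License required.

General Business License, Municipal Certificate, Regulatory Certificate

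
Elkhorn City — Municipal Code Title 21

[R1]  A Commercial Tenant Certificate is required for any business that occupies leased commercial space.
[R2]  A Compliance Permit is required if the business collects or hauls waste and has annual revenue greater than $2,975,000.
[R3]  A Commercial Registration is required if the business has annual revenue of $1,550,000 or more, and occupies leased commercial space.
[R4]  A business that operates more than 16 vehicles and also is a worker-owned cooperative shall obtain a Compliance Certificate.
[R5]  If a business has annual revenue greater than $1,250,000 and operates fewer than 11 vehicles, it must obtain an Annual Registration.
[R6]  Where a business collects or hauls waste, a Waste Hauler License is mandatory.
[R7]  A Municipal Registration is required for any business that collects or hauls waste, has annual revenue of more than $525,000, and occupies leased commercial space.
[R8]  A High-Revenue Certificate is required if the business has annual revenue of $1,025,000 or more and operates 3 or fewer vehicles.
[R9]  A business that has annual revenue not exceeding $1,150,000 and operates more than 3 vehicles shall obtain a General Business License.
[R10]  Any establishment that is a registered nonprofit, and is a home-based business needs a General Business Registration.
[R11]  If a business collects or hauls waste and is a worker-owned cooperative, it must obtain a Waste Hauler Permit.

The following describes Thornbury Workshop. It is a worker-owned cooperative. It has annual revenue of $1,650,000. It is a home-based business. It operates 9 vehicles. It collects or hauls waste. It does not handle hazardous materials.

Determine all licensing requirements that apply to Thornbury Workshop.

[R1] is a home-based business (not: occupies leased commercial space) → Commercial Tenant Certificate not required.
[R2] collects or hauls waste; revenue $1,650,000 ≤ $2,975,000 → Compliance Permit not required.
[R3] revenue $1,650,000 ≥ $1,550,000; is a home-based business (not: occupies leased commercial space) → Commercial Registration not required.
[R4] vehicles 9 ≤ 16; is a worker-owned cooperative → Compliance Certificate not required.
[R5] revenue $1,650,000 > $1,250,000; vehicles 9 < 11 → Annual Registration required.
[R6] collects or hauls waste → Waste Hauler License required.
[R7] collects or hauls waste; revenue $1,650,000 > $525,000; is a home-based business (not: occupies leased commercial space) → Municipal Registration not required.
[R8] revenue $1,650,000 ≥ $1,025,000; vehicles 9 > 3 → High-Revenue Certificate not required.
[R9] revenue $1,650,000 > $1,150,000; vehicles 9 > 3 → General Business License not required.
[R10] is a worker-owned cooperative (not: is a registered nonprofit); is a home-based business → General Business Registration not required.
[R11] collects or hauls waste; is a worker-owned cooperative → Waste Hauler Permit required.

Annual Registration, Waste Hauler License, Waste Hauler Permit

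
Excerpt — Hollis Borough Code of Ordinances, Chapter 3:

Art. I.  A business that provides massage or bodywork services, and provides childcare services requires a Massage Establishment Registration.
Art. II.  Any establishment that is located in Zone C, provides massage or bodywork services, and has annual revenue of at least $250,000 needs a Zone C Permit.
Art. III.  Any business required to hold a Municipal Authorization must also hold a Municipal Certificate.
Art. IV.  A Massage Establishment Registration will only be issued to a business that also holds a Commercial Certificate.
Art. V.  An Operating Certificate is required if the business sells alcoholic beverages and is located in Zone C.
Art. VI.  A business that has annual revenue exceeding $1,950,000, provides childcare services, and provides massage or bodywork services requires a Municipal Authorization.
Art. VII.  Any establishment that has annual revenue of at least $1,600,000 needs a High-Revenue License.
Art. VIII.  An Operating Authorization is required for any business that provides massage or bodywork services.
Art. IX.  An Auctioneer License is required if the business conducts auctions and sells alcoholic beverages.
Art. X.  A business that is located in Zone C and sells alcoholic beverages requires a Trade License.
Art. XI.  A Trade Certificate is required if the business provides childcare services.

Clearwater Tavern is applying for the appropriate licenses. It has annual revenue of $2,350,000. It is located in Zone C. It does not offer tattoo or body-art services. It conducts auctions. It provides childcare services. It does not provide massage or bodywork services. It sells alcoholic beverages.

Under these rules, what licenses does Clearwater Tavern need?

Art. I. does not provide massage or bodywork services; provides childcare services → Massage Establishment Registration not required.
Art. II. is located in Zone C; does not provide massage or bodywork services; revenue $2,350,000 ≥ $250,000 → Zone C Permit not required.
Art. III. Municipal Authorization is not required → no effect.
Art. IV. Massage Establishment Registration is not required → no effect.
Art. V. sells alcoholic beverages; is located in Zone C → Operating Certificate required.
Art. VI. revenue $2,350,000 > $1,950,000; provides childcare services; does not provide massage or bodywork services → Municipal Authorization not required.
Art. VII. revenue $2,350,000 ≥ $1,600,000 → High-Revenue License required.
Art. VIII. does not provide massage or bodywork services → Operating Authorization not required.
Art. IX. conducts auctions; sells alcoholic beverages → Auctioneer License required.
Art. X. is located in Zone C; sells alcoholic beverages → Trade License required.
Art. XI. provides childcare services → Trade Certificate required.

Auctioneer License, High-Revenue License, Operating Certificate, Trade Certificate, Trade License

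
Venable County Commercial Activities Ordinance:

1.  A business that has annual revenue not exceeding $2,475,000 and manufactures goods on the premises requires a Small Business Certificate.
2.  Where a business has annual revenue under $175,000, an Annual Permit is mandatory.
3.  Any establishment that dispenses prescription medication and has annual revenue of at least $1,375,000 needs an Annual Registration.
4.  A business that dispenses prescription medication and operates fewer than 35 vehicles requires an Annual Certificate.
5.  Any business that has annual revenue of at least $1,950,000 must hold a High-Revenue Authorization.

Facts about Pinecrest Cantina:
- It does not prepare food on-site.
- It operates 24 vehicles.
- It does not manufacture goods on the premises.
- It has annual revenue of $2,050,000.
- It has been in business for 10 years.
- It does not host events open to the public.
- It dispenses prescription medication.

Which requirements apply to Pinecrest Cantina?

1. revenue $2,050,000 ≤ $2,475,000; does not manufacture goods on the premises → Small Business Certificate not required.
2. revenue $2,050,000 ≥ $175,000 → Annual Permit not required.
3. dispenses prescription medication; revenue $2,050,000 ≥ $1,375,000 → Annual Registration required.
4. dispenses prescription medication; vehicles 24 < 35 → Annual Certificate required.
5. revenue $2,050,000 ≥ $1,950,000 → High-Revenue Authorization required.

Annual Certificate, Annual Registration, High-Revenue Authorization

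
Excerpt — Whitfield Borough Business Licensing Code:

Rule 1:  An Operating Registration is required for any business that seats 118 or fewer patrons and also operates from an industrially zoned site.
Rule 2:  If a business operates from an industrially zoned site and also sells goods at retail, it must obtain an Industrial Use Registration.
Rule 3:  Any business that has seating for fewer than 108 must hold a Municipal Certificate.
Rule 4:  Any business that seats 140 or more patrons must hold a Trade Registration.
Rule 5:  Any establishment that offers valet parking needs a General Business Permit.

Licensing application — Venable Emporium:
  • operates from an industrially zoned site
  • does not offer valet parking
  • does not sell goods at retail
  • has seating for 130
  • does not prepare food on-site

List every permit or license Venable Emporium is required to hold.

None

Rule 1: seating 130 > 118; operates from an industrially zoned site → Operating Registration not required.
Rule 2: operates from an industrially zoned site; does not sell goods at retail → Industrial Use Registration not required.
Rule 3: seating 130 ≥ 108 → Municipal Certificate not required.
Rule 4: seating 130 < 140 → Trade Registration not required.
Rule 5: does not offer valet parking → General Business Permit not required.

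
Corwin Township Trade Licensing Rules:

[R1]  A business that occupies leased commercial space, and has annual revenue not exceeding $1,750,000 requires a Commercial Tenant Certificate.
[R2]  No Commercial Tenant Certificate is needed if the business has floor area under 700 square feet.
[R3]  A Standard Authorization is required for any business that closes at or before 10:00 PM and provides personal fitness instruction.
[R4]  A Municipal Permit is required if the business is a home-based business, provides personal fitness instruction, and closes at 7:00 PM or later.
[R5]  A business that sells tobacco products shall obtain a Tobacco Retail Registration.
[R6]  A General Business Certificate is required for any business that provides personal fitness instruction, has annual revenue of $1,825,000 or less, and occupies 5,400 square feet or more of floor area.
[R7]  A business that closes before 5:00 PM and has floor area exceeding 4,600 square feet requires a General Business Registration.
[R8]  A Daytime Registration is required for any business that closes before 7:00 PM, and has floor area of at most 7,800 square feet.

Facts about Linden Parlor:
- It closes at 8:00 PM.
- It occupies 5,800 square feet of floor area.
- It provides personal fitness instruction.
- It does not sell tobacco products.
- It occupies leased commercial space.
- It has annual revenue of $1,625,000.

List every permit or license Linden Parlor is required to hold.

Commercial Tenant Certificate, General Business Certificate, Standard Authorization

[R1] occupies leased commercial space; revenue $1,625,000 ≤ $1,750,000 → Commercial Tenant Certificate required.
[R2] floor area 5,800 square feet ≥ 700 square feet → Commercial Tenant Certificate exemption does not apply.
[R3] closes 8:00 PM, at/before 10:00 PM; provides personal fitness instruction → Standard Authorization required.
[R4] occupies leased commercial space (not: is a home-based business); provides personal fitness instruction; closes 8:00 PM, after 7:00 PM → Municipal Permit not required.
[R5] does not sell tobacco products → Tobacco Retail Registration not required.
[R6] provides personal fitness instruction; revenue $1,625,000 ≤ $1,825,000; floor area 5,800 square feet ≥ 5,400 square feet → General Business Certificate required.
[R7] closes 8:00 PM, after 5:00 PM; floor area 5,800 square feet > 4,600 square feet → General Business Registration not required.
[R8] closes 8:00 PM, after 7:00 PM; floor area 5,800 square feet ≤ 7,800 square feet → Daytime Registration not required.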